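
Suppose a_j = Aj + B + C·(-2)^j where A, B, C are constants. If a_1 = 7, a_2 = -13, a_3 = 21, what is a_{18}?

At j = 1, 2, 3: A + B - 2C = 7; 2A + B + 4C = -13; 3A + B - 8C = 21.
Subtracting the first from the second: A + 6C = -20.
Subtracting the second from the third: A - 12C = 34.
Solving: C = -3, A = -2, then B = 3.
So a_j = -2·j + 3 + (-3)·(-2)^j; at j=18 this is -786465.

-786465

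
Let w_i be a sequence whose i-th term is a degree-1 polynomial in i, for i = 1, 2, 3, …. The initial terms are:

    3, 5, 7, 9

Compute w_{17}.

1st diffs: 2, 2, 2 (constant).
So w_i = 2i + 1.
Evaluating at i = 17 gives w_{17} = 35.

35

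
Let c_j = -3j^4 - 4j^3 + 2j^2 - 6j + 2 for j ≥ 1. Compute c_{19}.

c_{19} = -3·19^4 - 4·19^3 + 2·19^2 - 6·19 + 2 = -417789.

-417789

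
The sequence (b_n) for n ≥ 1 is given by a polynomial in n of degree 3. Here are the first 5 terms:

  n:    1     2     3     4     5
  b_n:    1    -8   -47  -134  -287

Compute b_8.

-1322

1st diffs: -9, -39, -87, -153.
2nd diffs: -30, -48, -66.
3rd diffs: -18, -18 (constant).
Newton forward-difference form: b_n = 1 + (-9)·C(n-1,1) + (-30)·C(n-1,2) + (-18)·C(n-1,3).
At n = 8: n-1 = 7, so b_8 = 1 - 63 - 630 - 630 = -1322.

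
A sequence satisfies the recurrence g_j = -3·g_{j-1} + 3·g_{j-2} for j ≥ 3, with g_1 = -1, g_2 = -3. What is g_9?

Step forward from the initial values:
g_3 = 6  g_4 = -27  g_5 = 99  g_6 = -378  g_7 = 1431  g_8 = -5427  g_9 = 20574.

20574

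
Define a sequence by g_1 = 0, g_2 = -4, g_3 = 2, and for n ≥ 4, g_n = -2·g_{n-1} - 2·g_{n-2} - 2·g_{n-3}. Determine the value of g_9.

Iterate the recurrence:
g_4 = 4  g_5 = -4  g_6 = -4  g_7 = 8  g_8 = 0  g_9 = -8.

-8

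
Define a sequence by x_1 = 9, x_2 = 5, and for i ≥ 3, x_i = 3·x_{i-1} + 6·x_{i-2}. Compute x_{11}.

7711605

Compute successive terms:
x_3 = 69  x_4 = 237  x_5 = 1125  x_6 = 4797  x_7 = 21141  x_8 = 92205  x_9 = 403461  x_{10} = 1763613  x_{11} = 7711605.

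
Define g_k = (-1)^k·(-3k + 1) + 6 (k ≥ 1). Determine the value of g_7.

26

(-1)^7 = -1; -3k + 1 at k=7 is -20; so g_7 = 26.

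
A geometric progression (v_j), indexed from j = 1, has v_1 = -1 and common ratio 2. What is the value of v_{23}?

v_j = (-1)·2^(j-1).
v_{23} = (-1)·2^22 = -4194304.

-4194304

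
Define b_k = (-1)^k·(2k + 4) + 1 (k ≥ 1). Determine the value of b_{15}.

-33

(-1)^15 = -1; 2k + 4 at k=15 is 34; so b_{15} = -33.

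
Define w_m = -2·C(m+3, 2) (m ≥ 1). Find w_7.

-90

C(10, 2) = 45, so w_7 = -90.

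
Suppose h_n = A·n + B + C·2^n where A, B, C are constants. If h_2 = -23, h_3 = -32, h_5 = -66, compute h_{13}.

At n = 2, 3, 5: 2A + B + 4C = -23; 3A + B + 8C = -32; 5A + B + 32C = -66.
Subtracting the first from the second: A + 4C = -9.
Subtracting the second from the third: 2A + 24C = -34.
Solving: C = -1, A = -5, then B = -9.
Therefore h_{13} = -65 + (-9) + (-1)·8192 = -8266.

-8266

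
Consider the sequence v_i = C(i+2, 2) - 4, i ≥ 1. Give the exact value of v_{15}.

C(17, 2) = 136, so v_{15} = 132.

132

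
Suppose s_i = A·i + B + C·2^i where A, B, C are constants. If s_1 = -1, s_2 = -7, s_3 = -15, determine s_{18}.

-262211

Plug in i = 1, 2, 3: A + B + 2C = -1; 2A + B + 4C = -7; 3A + B + 8C = -15.
Subtracting the first from the second: A + 2C = -6.
Subtracting the second from the third: A + 4C = -8.
Solving: C = -1, A = -4, then B = 5.
So s_i = -4·i + 5 + (-1)·2^i; at i=18 this is -262211.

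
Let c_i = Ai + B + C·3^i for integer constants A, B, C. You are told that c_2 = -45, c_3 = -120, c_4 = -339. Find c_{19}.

Write the equations: 2A + B + 9C = -45; 3A + B + 27C = -120; 4A + B + 81C = -339.
Subtracting the first from the second: A + 18C = -75.
Subtracting the second from the third: A + 54C = -219.
Solving: C = -4, A = -3, then B = -3.
Hence c_{19} = -3·19 + (-3) + (-4)·1162261467 = -4649045928.

-4649045928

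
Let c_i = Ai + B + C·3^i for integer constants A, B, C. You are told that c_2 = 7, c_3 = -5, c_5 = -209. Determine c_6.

-689

The three given values yield: 2A + B + 9C = 7; 3A + B + 27C = -5; 5A + B + 243C = -209.
Subtracting the first from the second: A + 18C = -12.
Subtracting the second from the third: 2A + 216C = -204.
Solving: C = -1, A = 6, then B = 4.
Therefore c_6 = 36 + 4 + (-1)·729 = -689.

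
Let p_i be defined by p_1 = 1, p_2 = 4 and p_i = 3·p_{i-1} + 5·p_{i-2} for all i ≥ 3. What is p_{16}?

Iterate the recurrence:
p_3 = 17, p_4 = 71, p_5 = 298, …, p_{13} = 28442233, p_{14} = 119246404, p_{15} = 499950377, p_{16} = 2096083151.

2096083151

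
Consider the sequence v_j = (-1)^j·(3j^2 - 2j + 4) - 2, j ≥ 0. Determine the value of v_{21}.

(-1)^21 = -1; 3j^2 - 2j + 4 at j=21 is 1285; so v_{21} = -1287.

-1287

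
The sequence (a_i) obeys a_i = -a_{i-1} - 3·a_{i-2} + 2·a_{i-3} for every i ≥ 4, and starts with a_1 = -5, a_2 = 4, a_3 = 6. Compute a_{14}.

-15162

a_4 = -28;  a_5 = 18;  a_6 = 78;  …;  a_{11} = -1134;  a_{12} = 5822;  a_{13} = -4572;  a_{14} = -15162.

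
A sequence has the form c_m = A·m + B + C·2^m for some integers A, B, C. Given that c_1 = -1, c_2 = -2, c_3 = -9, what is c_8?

-728

Plug in m = 1, 2, 3: A + B + 2C = -1; 2A + B + 4C = -2; 3A + B + 8C = -9.
Subtracting the first from the second: A + 2C = -1.
Subtracting the second from the third: A + 4C = -7.
Solving: C = -3, A = 5, then B = 0.
Therefore c_8 = 40 + 0 + (-3)·256 = -728.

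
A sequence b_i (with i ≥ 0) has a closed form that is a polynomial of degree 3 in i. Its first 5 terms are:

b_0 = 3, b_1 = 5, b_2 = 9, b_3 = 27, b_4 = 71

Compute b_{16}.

1st diffs: 2, 4, 18, 44.
2nd diffs: 2, 14, 26.
3rd diffs: 12, 12 (constant).
Newton forward-difference form: b_i = 3 + 2·C(i,1) + 2·C(i,2) + 12·C(i,3).
At i = 16: i = 16, so b_{16} = 3 + 32 + 240 + 6720 = 6995.

6995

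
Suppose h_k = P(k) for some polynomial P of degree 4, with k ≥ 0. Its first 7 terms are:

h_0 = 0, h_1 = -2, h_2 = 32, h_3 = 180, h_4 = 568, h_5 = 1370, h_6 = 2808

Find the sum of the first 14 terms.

1st diffs: -2, 34, 148, 388, 802, 1438.
2nd diffs: 36, 114, 240, 414, 636.
3rd diffs: 78, 126, 174, 222.
4th diffs: 48, 48, 48 (constant).
So h_k = 2k^4 + k^3 + k^2 - 6k.
Continuing: …, 5152, 8720, 13878, 21040, …, h_{13} = 59410.
Summing k = 0..13 (14 terms) gives 187096.

187096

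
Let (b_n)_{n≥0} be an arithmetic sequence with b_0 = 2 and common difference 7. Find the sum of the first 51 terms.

b_n = 2 + (n - 0)·7.
b_{50} = 352; S = 51·(2 + 352)/2 = 9027.

9027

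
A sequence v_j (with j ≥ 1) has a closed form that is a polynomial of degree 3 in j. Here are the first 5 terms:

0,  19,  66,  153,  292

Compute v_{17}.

1st diffs: 19, 47, 87, 139.
2nd diffs: 28, 40, 52.
3rd diffs: 12, 12 (constant).
Newton forward-difference form: v_j = 19·C(j-1,1) + 28·C(j-1,2) + 12·C(j-1,3).
At j = 17: j-1 = 16, so v_{17} = 304 + 3360 + 6720 = 10384.

10384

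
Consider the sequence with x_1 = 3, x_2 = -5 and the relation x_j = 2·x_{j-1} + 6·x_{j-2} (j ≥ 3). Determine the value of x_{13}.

-64192

Iterate the recurrence:
x_3 = 8;  x_4 = -14;  x_5 = 20;  …;  x_{10} = -1616;  x_{11} = -4480;  x_{12} = -18656;  x_{13} = -64192.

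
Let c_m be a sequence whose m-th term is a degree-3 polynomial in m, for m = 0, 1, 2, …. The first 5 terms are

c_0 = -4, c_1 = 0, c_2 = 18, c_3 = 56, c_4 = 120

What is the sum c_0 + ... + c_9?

3080

1st diffs: 4, 18, 38, 64.
2nd diffs: 14, 20, 26.
3rd diffs: 6, 6 (constant).
So c_m = m^3 + 4m^2 - m - 4.
Continuing: …, 216, 350, 528, 756, …, c_9 = 1040.
Summing m = 0..9 (10 terms) gives 3080.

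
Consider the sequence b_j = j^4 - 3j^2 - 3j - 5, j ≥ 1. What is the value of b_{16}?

64715

b_{16} = 1·16^4 - 3·16^2 - 3·16 - 5 = 64715.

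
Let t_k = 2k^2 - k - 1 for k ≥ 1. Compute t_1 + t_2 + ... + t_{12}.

1210

Over k = 1..12: Σk = 78, Σk² = 650.
Total = (2)·650 + (-1)·78 + (-1)·12 = 1210.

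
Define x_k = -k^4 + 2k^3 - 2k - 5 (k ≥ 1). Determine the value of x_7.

-1734

x_7 = -1·7^4 + 2·7^3 - 2·7 - 5 = -1734.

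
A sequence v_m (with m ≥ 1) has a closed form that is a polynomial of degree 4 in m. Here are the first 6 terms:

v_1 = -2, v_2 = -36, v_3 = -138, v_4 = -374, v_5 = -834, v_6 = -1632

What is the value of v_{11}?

-16362

1st diffs: -34, -102, -236, -460, -798.
2nd diffs: -68, -134, -224, -338.
3rd diffs: -66, -90, -114.
4th diffs: -24, -24 (constant).
Newton forward-difference form: v_m = -2 + (-34)·C(m-1,1) + (-68)·C(m-1,2) + (-66)·C(m-1,3) + (-24)·C(m-1,4).
At m = 11: m-1 = 10, so v_{11} = -2 - 340 - 3060 - 7920 - 5040 = -16362.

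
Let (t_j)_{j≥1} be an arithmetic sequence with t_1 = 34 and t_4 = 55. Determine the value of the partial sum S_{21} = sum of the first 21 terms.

Common difference d = (55 - 34) / (4 - 1) = 7.
t_j = 34 + (j - 1)·7.
t_{21} = 174; S = 21·(34 + 174)/2 = 2184.

2184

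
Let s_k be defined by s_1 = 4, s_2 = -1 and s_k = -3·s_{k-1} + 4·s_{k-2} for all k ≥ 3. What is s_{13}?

16777219

Step forward from the initial values:
s_3 = 19, s_4 = -61, s_5 = 259, …, s_{10} = -262141, s_{11} = 1048579, s_{12} = -4194301, s_{13} = 16777219.
(Characteristic roots are 1 and -4.)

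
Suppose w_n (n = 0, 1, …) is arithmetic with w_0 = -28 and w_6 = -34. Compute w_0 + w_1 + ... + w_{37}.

-1767

Common difference d = (-34 - (-28)) / (6 - 0) = -1.
w_n = -28 + (n - 0)·(-1).
w_{37} = -65; S = 38·(-28 + (-65))/2 = -1767.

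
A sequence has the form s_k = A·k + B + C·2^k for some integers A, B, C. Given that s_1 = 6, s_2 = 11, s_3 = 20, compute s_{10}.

2059

Plug in k = 1, 2, 3: A + B + 2C = 6; 2A + B + 4C = 11; 3A + B + 8C = 20.
Subtracting the first from the second: A + 2C = 5.
Subtracting the second from the third: A + 4C = 9.
Solving: C = 2, A = 1, then B = 1.
Hence s_{10} = 1·10 + 1 + 2·1024 = 2059.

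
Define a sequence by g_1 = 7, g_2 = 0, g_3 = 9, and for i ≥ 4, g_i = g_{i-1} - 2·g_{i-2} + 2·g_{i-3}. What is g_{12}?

253

Iterate the recurrence:
g_4 = 23  g_5 = 5  g_6 = -23  g_7 = 13  g_8 = 69  g_9 = -3  g_{10} = -115  g_{11} = 29  g_{12} = 253.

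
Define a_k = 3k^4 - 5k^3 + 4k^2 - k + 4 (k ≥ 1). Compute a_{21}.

a_{21} = 3·21^4 - 5·21^3 + 4·21^2 - 1·21 + 4 = 538885.

538885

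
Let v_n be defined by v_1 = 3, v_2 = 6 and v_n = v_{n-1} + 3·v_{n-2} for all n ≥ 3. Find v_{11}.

Iterate the recurrence:
v_3 = 15  v_4 = 33  v_5 = 78  v_6 = 177  v_7 = 411  v_8 = 942  v_9 = 2175  v_{10} = 5001  v_{11} = 11526.

11526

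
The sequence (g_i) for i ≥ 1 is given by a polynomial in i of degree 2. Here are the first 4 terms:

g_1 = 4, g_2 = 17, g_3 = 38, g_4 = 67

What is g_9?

332

1st diffs: 13, 21, 29.
2nd diffs: 8, 8 (constant).
Newton forward-difference form: g_i = 4 + 13·C(i-1,1) + 8·C(i-1,2).
At i = 9: i-1 = 8, so g_9 = 4 + 104 + 224 = 332.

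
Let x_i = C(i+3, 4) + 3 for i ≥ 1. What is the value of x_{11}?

1004

C(14, 4) = 1001, so x_{11} = 1004.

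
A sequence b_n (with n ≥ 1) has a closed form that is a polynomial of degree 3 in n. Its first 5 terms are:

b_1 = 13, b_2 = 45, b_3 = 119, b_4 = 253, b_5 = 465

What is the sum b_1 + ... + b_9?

1st diffs: 32, 74, 134, 212.
2nd diffs: 42, 60, 78.
3rd diffs: 18, 18 (constant).
So b_n = 3n^3 + 3n^2 + 2n + 5.
Continuing: 773, 1195, 1749, 2453.
Summing n = 1..9 (9 terms) gives 7065.

7065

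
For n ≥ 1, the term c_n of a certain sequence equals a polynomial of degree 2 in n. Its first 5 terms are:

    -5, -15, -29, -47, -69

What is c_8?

-159

1st diffs: -10, -14, -18, -22.
2nd diffs: -4, -4, -4 (constant).
So c_n = -2n^2 - 4n + 1.
Evaluating at n = 8 gives c_8 = -159.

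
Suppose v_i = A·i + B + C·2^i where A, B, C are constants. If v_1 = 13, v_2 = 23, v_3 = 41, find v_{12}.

The three given values yield: A + B + 2C = 13; 2A + B + 4C = 23; 3A + B + 8C = 41.
Subtracting the first from the second: A + 2C = 10.
Subtracting the second from the third: A + 4C = 18.
Solving: C = 4, A = 2, then B = 3.
Hence v_{12} = 2·12 + 3 + 4·4096 = 16411.

16411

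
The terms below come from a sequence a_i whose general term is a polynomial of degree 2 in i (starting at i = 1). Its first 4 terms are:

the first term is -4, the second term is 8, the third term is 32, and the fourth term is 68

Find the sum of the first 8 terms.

1st diffs: 12, 24, 36.
2nd diffs: 12, 12 (constant).
Newton forward-difference form: a_i = -4 + 12·C(i-1,1) + 12·C(i-1,2).
Continuing: 116, 176, 248, 332.
Summing i = 1..8 (8 terms) gives 976.

976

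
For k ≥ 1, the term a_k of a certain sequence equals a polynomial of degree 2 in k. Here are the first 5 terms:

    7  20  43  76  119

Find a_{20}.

1st diffs: 13, 23, 33, 43.
2nd diffs: 10, 10, 10 (constant).
So a_k = 5k^2 - 2k + 4.
Evaluating at k = 20 gives a_{20} = 1964.

1964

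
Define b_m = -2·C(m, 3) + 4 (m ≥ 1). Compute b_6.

-36

C(6, 3) = 20, so b_6 = -36.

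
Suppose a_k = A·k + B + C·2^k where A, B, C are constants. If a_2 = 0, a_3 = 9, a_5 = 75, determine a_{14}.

At k = 2, 3, 5: 2A + B + 4C = 0; 3A + B + 8C = 9; 5A + B + 32C = 75.
Subtracting the first from the second: A + 4C = 9.
Subtracting the second from the third: 2A + 24C = 66.
Solving: C = 3, A = -3, then B = -6.
Therefore a_{14} = -42 + (-6) + 3·16384 = 49104.

49104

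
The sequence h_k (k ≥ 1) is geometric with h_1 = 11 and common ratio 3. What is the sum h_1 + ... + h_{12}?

h_k = 11·3^(k-1).
S = 11·(3^12 - 1)/(3 - 1) = 11·(531441 - 1)/(2) = 2922920.

2922920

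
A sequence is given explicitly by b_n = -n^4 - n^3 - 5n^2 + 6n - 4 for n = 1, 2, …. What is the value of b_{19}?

b_{19} = -1·19^4 - 1·19^3 - 5·19^2 + 6·19 - 4 = -138875.

-138875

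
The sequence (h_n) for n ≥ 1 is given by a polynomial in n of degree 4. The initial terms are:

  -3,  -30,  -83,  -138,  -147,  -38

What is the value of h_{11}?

1st diffs: -27, -53, -55, -9, 109.
2nd diffs: -26, -2, 46, 118.
3rd diffs: 24, 48, 72.
4th diffs: 24, 24 (constant).
Newton forward-difference form: h_n = -3 + (-27)·C(n-1,1) + (-26)·C(n-1,2) + 24·C(n-1,3) + 24·C(n-1,4).
At n = 11: n-1 = 10, so h_{11} = -3 - 270 - 1170 + 2880 + 5040 = 6477.

6477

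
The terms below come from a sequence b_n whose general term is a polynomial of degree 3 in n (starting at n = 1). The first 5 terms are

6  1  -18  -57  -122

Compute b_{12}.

1st diffs: -5, -19, -39, -65.
2nd diffs: -14, -20, -26.
3rd diffs: -6, -6 (constant).
Newton forward-difference form: b_n = 6 + (-5)·C(n-1,1) + (-14)·C(n-1,2) + (-6)·C(n-1,3).
At n = 12: n-1 = 11, so b_{12} = 6 - 55 - 770 - 990 = -1809.

-1809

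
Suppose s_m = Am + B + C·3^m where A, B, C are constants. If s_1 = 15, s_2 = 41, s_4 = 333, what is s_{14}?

At m = 1, 2, 4: A + B + 3C = 15; 2A + B + 9C = 41; 4A + B + 81C = 333.
Subtracting the first from the second: A + 6C = 26.
Subtracting the second from the third: 2A + 72C = 292.
Solving: C = 4, A = 2, then B = 1.
Hence s_{14} = 2·14 + 1 + 4·4782969 = 19131905.

19131905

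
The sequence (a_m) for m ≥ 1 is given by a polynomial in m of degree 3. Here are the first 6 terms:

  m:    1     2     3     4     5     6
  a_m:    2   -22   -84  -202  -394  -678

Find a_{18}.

1st diffs: -24, -62, -118, -192, -284.
2nd diffs: -38, -56, -74, -92.
3rd diffs: -18, -18, -18 (constant).
Newton forward-difference form: a_m = 2 + (-24)·C(m-1,1) + (-38)·C(m-1,2) + (-18)·C(m-1,3).
At m = 18: m-1 = 17, so a_{18} = 2 - 408 - 5168 - 12240 = -17814.

-17814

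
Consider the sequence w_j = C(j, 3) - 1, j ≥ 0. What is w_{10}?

119

C(10, 3) = 120, so w_{10} = 119.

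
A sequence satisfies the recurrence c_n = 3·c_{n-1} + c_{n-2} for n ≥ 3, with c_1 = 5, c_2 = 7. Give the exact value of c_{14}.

13139647

Compute successive terms:
c_3 = 26, c_4 = 85, c_5 = 281, …, c_{11} = 364709, c_{12} = 1204552, c_{13} = 3978365, c_{14} = 13139647.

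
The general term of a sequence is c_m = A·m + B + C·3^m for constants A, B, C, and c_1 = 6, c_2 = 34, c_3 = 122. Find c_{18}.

The three given values yield: A + B + 3C = 6; 2A + B + 9C = 34; 3A + B + 27C = 122.
Subtracting the first from the second: A + 6C = 28.
Subtracting the second from the third: A + 18C = 88.
Solving: C = 5, A = -2, then B = -7.
Hence c_{18} = -2·18 + (-7) + 5·387420489 = 1937102402.

1937102402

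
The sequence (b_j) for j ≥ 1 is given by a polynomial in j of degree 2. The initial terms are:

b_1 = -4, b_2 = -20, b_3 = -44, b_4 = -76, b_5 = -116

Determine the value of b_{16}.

-1084

1st diffs: -16, -24, -32, -40.
2nd diffs: -8, -8, -8 (constant).
So b_j = -4j^2 - 4j + 4.
Evaluating at j = 16 gives b_{16} = -1084.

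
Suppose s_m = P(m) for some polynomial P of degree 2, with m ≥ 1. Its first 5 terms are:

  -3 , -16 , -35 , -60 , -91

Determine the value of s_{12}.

1st diffs: -13, -19, -25, -31.
2nd diffs: -6, -6, -6 (constant).
So s_m = -3m^2 - 4m + 4.
Evaluating at m = 12 gives s_{12} = -476.

-476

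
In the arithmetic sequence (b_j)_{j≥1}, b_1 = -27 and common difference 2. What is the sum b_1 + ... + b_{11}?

-187

b_j = -27 + (j - 1)·2.
b_{11} = -7; S = 11·(-27 + (-7))/2 = -187.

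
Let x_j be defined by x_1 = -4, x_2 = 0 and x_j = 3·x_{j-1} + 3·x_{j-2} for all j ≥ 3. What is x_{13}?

-6091524

x_3 = -12, x_4 = -36, x_5 = -144, …, x_{10} = -111780, x_{11} = -423792, x_{12} = -1606716, x_{13} = -6091524.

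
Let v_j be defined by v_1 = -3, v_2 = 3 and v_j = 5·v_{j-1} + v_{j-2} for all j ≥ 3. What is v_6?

v_3 = 12; v_4 = 63; v_5 = 327; v_6 = 1698.

1698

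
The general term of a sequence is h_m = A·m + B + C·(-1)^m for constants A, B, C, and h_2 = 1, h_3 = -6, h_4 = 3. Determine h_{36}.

35

Plug in m = 2, 3, 4: 2A + B + C = 1; 3A + B - C = -6; 4A + B + C = 3.
Subtracting the first from the second: A - 2C = -7.
Subtracting the second from the third: A + 2C = 9.
Solving: C = 4, A = 1, then B = -5.
So h_m = 1·m + (-5) + 4·(-1)^m; at m=36 this is 35.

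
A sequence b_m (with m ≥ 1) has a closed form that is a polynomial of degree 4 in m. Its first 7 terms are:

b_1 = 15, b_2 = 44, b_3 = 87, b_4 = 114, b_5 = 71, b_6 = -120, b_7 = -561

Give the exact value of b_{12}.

1st diffs: 29, 43, 27, -43, -191, -441.
2nd diffs: 14, -16, -70, -148, -250.
3rd diffs: -30, -54, -78, -102.
4th diffs: -24, -24, -24 (constant).
Newton forward-difference form: b_m = 15 + 29·C(m-1,1) + 14·C(m-1,2) + (-30)·C(m-1,3) + (-24)·C(m-1,4).
At m = 12: m-1 = 11, so b_{12} = 15 + 319 + 770 - 4950 - 7920 = -11766.

-11766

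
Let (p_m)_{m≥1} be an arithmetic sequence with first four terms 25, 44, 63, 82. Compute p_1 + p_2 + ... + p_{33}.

Common difference d = 19.
p_m = 25 + (m - 1)·19.
p_{33} = 633; S = 33·(25 + 633)/2 = 10857.

10857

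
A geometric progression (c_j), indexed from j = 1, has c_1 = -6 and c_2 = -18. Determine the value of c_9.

Common ratio r = 3.
c_j = (-6)·3^(j-1).
c_9 = (-6)·3^8 = -39366.

-39366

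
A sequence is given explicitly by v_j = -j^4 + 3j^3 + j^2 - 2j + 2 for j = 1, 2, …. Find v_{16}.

-53022

v_{16} = -1·16^4 + 3·16^3 + 1·16^2 - 2·16 + 2 = -53022.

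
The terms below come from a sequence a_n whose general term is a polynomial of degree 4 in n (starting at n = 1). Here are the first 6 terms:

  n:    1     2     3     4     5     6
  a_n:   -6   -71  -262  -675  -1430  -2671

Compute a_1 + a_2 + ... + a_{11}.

1st diffs: -65, -191, -413, -755, -1241.
2nd diffs: -126, -222, -342, -486.
3rd diffs: -96, -120, -144.
4th diffs: -24, -24 (constant).
Newton forward-difference form: a_n = -6 + (-65)·C(n-1,1) + (-126)·C(n-1,2) + (-96)·C(n-1,3) + (-24)·C(n-1,4).
Continuing: …, -4566, -7307, -11110, -16215, …, a_{11} = -22886.
Summing n = 1..11 (11 terms) gives -67199.

-67199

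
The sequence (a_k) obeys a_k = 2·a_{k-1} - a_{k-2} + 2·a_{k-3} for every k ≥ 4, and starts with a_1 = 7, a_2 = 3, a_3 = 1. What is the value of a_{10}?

Compute successive terms:
a_4 = 13; a_5 = 31; a_6 = 51; a_7 = 97; a_8 = 205; a_9 = 415; a_{10} = 819.

819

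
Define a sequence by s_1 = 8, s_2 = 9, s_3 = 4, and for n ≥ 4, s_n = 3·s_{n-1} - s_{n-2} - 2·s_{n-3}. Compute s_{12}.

s_4 = -13; s_5 = -61; s_6 = -178; s_7 = -447; s_8 = -1041; s_9 = -2320; s_{10} = -5025; s_{11} = -10673; s_{12} = -22354.

-22354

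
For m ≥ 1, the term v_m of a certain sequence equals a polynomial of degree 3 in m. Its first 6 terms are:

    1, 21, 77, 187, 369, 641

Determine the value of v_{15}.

10109

1st diffs: 20, 56, 110, 182, 272.
2nd diffs: 36, 54, 72, 90.
3rd diffs: 18, 18, 18 (constant).
Newton forward-difference form: v_m = 1 + 20·C(m-1,1) + 36·C(m-1,2) + 18·C(m-1,3).
At m = 15: m-1 = 14, so v_{15} = 1 + 280 + 3276 + 6552 = 10109.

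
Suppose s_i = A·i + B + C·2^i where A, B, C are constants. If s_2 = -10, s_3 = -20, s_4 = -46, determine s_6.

At i = 2, 3, 4: 2A + B + 4C = -10; 3A + B + 8C = -20; 4A + B + 16C = -46.
Subtracting the first from the second: A + 4C = -10.
Subtracting the second from the third: A + 8C = -26.
Solving: C = -4, A = 6, then B = -6.
So s_i = 6·i + (-6) + (-4)·2^i; at i=6 this is -226.

-226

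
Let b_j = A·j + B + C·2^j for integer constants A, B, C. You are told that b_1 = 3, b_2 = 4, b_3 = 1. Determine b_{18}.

-524196

The three given values yield: A + B + 2C = 3; 2A + B + 4C = 4; 3A + B + 8C = 1.
Subtracting the first from the second: A + 2C = 1.
Subtracting the second from the third: A + 4C = -3.
Solving: C = -2, A = 5, then B = 2.
So b_j = 5·j + 2 + (-2)·2^j; at j=18 this is -524196.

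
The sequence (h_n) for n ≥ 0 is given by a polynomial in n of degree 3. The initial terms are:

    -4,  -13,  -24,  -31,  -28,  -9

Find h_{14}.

1st diffs: -9, -11, -7, 3, 19.
2nd diffs: -2, 4, 10, 16.
3rd diffs: 6, 6, 6 (constant).
Newton forward-difference form: h_n = -4 + (-9)·C(n,1) + (-2)·C(n,2) + 6·C(n,3).
At n = 14: n = 14, so h_{14} = -4 - 126 - 182 + 2184 = 1872.

1872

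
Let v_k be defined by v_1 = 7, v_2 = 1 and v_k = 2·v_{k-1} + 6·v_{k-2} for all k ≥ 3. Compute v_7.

Step forward from the initial values:
v_3 = 44; v_4 = 94; v_5 = 452; v_6 = 1468; v_7 = 5648.

5648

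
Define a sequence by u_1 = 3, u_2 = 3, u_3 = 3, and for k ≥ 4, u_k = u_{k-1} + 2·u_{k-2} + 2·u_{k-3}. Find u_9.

747

Iterate the recurrence:
u_4 = 15;  u_5 = 27;  u_6 = 63;  u_7 = 147;  u_8 = 327;  u_9 = 747.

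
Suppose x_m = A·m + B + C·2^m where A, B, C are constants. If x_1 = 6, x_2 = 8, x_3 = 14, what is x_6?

120

Write the equations: A + B + 2C = 6; 2A + B + 4C = 8; 3A + B + 8C = 14.
Subtracting the first from the second: A + 2C = 2.
Subtracting the second from the third: A + 4C = 6.
Solving: C = 2, A = -2, then B = 4.
So x_m = -2·m + 4 + 2·2^m; at m=6 this is 120.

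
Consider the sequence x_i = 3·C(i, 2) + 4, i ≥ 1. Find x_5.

C(5, 2) = 10, so x_5 = 34.

34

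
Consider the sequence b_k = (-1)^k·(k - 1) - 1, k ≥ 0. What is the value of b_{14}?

12

(-1)^14 = 1; k - 1 at k=14 is 13; so b_{14} = 12.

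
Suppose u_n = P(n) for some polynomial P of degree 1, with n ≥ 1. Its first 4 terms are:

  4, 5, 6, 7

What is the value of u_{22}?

25

1st diffs: 1, 1, 1 (constant).
So u_n = n + 3.
Evaluating at n = 22 gives u_{22} = 25.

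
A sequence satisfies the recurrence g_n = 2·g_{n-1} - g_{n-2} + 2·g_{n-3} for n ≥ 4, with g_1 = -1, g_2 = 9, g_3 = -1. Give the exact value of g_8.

Iterate the recurrence:
g_4 = -13  g_5 = -7  g_6 = -3  g_7 = -25  g_8 = -61.

-61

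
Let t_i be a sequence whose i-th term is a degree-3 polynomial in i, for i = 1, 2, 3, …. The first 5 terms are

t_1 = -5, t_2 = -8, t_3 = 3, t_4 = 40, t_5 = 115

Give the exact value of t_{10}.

1480

1st diffs: -3, 11, 37, 75.
2nd diffs: 14, 26, 38.
3rd diffs: 12, 12 (constant).
Newton forward-difference form: t_i = -5 + (-3)·C(i-1,1) + 14·C(i-1,2) + 12·C(i-1,3).
At i = 10: i-1 = 9, so t_{10} = -5 - 27 + 504 + 1008 = 1480.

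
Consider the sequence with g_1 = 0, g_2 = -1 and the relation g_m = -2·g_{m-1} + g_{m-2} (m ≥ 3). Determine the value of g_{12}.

Step forward from the initial values:
g_3 = 2, g_4 = -5, g_5 = 12, g_6 = -29, g_7 = 70, g_8 = -169, g_9 = 408, g_{10} = -985, g_{11} = 2378, g_{12} = -5741.

-5741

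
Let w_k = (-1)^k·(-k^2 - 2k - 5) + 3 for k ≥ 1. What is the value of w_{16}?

-290

(-1)^16 = 1; -k^2 - 2k - 5 at k=16 is -293; so w_{16} = -290.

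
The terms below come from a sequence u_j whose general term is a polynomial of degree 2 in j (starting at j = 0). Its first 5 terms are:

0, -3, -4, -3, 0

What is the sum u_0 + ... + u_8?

60

1st diffs: -3, -1, 1, 3.
2nd diffs: 2, 2, 2 (constant).
So u_j = j^2 - 4j.
Continuing: 5, 12, 21, 32.
Summing j = 0..8 (9 terms) gives 60.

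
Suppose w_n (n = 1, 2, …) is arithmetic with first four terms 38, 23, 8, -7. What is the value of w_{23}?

-292

Common difference d = -15.
w_n = 38 + (n - 1)·(-15).
w_{23} = 38 + 22·(-15) = -292.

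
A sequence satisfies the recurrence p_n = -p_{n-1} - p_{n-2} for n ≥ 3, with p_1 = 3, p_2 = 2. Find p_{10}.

3

Applying the relation repeatedly:
p_3 = -5; p_4 = 3; p_5 = 2; p_6 = -5; p_7 = 3; p_8 = 2; p_9 = -5; p_{10} = 3.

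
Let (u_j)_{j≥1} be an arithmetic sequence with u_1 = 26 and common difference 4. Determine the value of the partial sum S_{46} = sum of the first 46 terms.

5336

u_j = 26 + (j - 1)·4.
u_{46} = 206; S = 46·(26 + 206)/2 = 5336.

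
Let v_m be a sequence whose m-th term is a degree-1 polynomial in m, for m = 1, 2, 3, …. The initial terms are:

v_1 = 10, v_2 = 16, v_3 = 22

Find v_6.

1st diffs: 6, 6 (constant).
So v_m = 6m + 4.
Evaluating at m = 6 gives v_6 = 40.

40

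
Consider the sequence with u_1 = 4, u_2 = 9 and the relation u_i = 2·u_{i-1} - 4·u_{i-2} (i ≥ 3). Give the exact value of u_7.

Compute successive terms:
u_3 = 2  u_4 = -32  u_5 = -72  u_6 = -16  u_7 = 256.

256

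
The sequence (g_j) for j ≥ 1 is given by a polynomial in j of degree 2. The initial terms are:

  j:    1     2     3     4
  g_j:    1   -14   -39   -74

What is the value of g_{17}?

-1439

1st diffs: -15, -25, -35.
2nd diffs: -10, -10 (constant).
Newton forward-difference form: g_j = 1 + (-15)·C(j-1,1) + (-10)·C(j-1,2).
At j = 17: j-1 = 16, so g_{17} = 1 - 240 - 1200 = -1439.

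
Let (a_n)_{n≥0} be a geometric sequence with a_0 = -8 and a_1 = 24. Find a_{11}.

1417176

Common ratio r = -3.
a_n = (-8)·(-3)^(n-0).
a_{11} = (-8)·(-3)^11 = 1417176.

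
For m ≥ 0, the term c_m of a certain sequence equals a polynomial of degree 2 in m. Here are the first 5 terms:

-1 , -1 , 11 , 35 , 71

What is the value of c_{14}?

1st diffs: 0, 12, 24, 36.
2nd diffs: 12, 12, 12 (constant).
Newton forward-difference form: c_m = -1 + 12·C(m,2).
At m = 14: m = 14, so c_{14} = -1 + 1092 = 1091.

1091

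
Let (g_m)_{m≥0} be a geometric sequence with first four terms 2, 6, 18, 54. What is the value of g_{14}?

9565938

Common ratio r = 3.
g_m = 2·3^(m-0).
g_{14} = 2·3^14 = 9565938.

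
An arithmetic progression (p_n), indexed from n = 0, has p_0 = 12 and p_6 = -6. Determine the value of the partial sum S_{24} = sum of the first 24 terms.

-540

Common difference d = (-6 - 12) / (6 - 0) = -3.
p_n = 12 + (n - 0)·(-3).
p_{23} = -57; S = 24·(12 + (-57))/2 = -540.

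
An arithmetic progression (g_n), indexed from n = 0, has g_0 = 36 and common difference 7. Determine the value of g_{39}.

309

g_n = 36 + (n - 0)·7.
g_{39} = 36 + 39·7 = 309.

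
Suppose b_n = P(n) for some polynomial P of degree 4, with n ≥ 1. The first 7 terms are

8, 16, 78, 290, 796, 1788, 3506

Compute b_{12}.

1st diffs: 8, 62, 212, 506, 992, 1718.
2nd diffs: 54, 150, 294, 486, 726.
3rd diffs: 96, 144, 192, 240.
4th diffs: 48, 48, 48 (constant).
So b_n = 2n^4 - 4n^3 + n^2 + 3n + 6.
Evaluating at n = 12 gives b_{12} = 34746.

34746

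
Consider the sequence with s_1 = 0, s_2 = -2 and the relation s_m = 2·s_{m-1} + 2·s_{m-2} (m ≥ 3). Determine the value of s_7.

Step forward from the initial values:
s_3 = -4  s_4 = -12  s_5 = -32  s_6 = -88  s_7 = -240.

-240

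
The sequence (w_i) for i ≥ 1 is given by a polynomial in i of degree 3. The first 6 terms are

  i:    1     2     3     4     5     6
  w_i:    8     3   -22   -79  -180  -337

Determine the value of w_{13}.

1st diffs: -5, -25, -57, -101, -157.
2nd diffs: -20, -32, -44, -56.
3rd diffs: -12, -12, -12 (constant).
So w_i = -2i^3 + 2i^2 + 3i + 5.
Evaluating at i = 13 gives w_{13} = -4012.

-4012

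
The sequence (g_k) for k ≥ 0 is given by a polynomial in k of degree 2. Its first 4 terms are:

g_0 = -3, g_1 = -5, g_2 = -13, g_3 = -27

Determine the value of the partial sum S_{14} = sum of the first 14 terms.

1st diffs: -2, -8, -14.
2nd diffs: -6, -6 (constant).
So g_k = -3k^2 + k - 3.
Continuing: …, -47, -73, -105, -143, …, g_{13} = -497.
Summing k = 0..13 (14 terms) gives -2408.

-2408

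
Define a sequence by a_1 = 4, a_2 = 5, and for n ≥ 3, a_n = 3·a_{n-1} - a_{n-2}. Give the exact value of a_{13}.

160996

Compute successive terms:
a_3 = 11;  a_4 = 28;  a_5 = 73;  …;  a_{10} = 8972;  a_{11} = 23489;  a_{12} = 61495;  a_{13} = 160996.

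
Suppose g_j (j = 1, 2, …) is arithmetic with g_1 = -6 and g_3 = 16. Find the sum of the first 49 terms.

12642

Common difference d = (16 - (-6)) / (3 - 1) = 11.
g_j = -6 + (j - 1)·11.
g_{49} = 522; S = 49·(-6 + 522)/2 = 12642.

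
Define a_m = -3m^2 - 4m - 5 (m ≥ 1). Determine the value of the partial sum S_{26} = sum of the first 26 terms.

-20137

Over m = 1..26: Σm = 351, Σm² = 6201.
Total = (-3)·6201 + (-4)·351 + (-5)·26 = -20137.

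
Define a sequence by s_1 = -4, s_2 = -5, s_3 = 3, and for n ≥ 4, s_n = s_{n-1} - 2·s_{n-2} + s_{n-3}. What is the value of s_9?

Step forward from the initial values:
s_4 = 9  s_5 = -2  s_6 = -17  s_7 = -4  s_8 = 28  s_9 = 19.

19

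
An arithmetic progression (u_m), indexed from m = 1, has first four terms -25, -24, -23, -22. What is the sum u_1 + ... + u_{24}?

Common difference d = 1.
u_m = -25 + (m - 1)·1.
u_{24} = -2; S = 24·(-25 + (-2))/2 = -324.

-324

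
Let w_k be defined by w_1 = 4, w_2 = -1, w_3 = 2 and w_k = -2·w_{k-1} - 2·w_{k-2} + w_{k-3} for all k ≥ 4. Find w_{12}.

w_4 = 2;  w_5 = -9;  w_6 = 16;  w_7 = -12;  w_8 = -17;  w_9 = 74;  w_{10} = -126;  w_{11} = 87;  w_{12} = 152.

152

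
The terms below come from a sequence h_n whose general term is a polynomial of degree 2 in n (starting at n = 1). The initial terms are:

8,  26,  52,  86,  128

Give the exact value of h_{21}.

1st diffs: 18, 26, 34, 42.
2nd diffs: 8, 8, 8 (constant).
Newton forward-difference form: h_n = 8 + 18·C(n-1,1) + 8·C(n-1,2).
At n = 21: n-1 = 20, so h_{21} = 8 + 360 + 1520 = 1888.

1888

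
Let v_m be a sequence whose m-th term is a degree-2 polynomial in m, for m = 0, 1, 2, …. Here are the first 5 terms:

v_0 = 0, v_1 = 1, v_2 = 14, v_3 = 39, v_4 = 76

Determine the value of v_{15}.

1275

1st diffs: 1, 13, 25, 37.
2nd diffs: 12, 12, 12 (constant).
Newton forward-difference form: v_m = 1·C(m,1) + 12·C(m,2).
At m = 15: m = 15, so v_{15} = 15 + 1260 = 1275.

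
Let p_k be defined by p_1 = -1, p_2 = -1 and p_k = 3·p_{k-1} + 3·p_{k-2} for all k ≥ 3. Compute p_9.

-16686

Iterate the recurrence:
p_3 = -6, p_4 = -21, p_5 = -81, p_6 = -306, p_7 = -1161, p_8 = -4401, p_9 = -16686.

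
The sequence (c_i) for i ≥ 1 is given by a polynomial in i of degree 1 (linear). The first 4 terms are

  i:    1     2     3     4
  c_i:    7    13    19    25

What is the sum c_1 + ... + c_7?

175

1st diffs: 6, 6, 6 (constant).
So c_i = 6i + 1.
Continuing: 31, 37, 43.
Summing i = 1..7 (7 terms) gives 175.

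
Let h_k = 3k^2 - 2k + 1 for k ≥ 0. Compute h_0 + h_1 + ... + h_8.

549

Over k = 0..8: Σk = 36, Σk² = 204.
Total = (3)·204 + (-2)·36 + (1)·9 = 549.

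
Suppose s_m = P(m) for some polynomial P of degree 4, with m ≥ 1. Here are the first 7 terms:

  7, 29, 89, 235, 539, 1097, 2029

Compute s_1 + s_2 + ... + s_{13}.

1st diffs: 22, 60, 146, 304, 558, 932.
2nd diffs: 38, 86, 158, 254, 374.
3rd diffs: 48, 72, 96, 120.
4th diffs: 24, 24, 24 (constant).
Newton forward-difference form: s_m = 7 + 22·C(m-1,1) + 38·C(m-1,2) + 48·C(m-1,3) + 24·C(m-1,4).
Continuing: …, 3479, 5615, 8629, 12737, …, s_{13} = 25219.
Summing m = 1..13 (13 terms) gives 77883.

77883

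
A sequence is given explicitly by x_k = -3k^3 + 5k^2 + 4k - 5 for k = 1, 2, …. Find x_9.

x_9 = -3·9^3 + 5·9^2 + 4·9 - 5 = -1751.

-1751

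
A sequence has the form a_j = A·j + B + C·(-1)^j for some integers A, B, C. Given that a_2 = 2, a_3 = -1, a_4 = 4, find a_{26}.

26

Write the equations: 2A + B + C = 2; 3A + B - C = -1; 4A + B + C = 4.
Subtracting the first from the second: A - 2C = -3.
Subtracting the second from the third: A + 2C = 5.
Solving: C = 2, A = 1, then B = -2.
So a_j = 1·j + (-2) + 2·(-1)^j; at j=26 this is 26.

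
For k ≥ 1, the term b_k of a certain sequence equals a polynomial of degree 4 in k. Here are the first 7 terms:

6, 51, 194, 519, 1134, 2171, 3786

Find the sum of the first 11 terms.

1st diffs: 45, 143, 325, 615, 1037, 1615.
2nd diffs: 98, 182, 290, 422, 578.
3rd diffs: 84, 108, 132, 156.
4th diffs: 24, 24, 24 (constant).
Newton forward-difference form: b_k = 6 + 45·C(k-1,1) + 98·C(k-1,2) + 84·C(k-1,3) + 24·C(k-1,4).
Continuing: 6159, 9494, 14019, 19986.
Summing k = 1..11 (11 terms) gives 57519.

57519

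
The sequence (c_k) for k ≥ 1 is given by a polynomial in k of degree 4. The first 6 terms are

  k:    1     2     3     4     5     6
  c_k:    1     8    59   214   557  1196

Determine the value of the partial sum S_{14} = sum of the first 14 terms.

1st diffs: 7, 51, 155, 343, 639.
2nd diffs: 44, 104, 188, 296.
3rd diffs: 60, 84, 108.
4th diffs: 24, 24 (constant).
So c_k = k^4 - 3k^2 + k + 2.
Continuing: …, 2263, 3914, 6329, 9712, …, c_{14} = 37844.
Summing k = 1..14 (14 terms) gives 124775.

124775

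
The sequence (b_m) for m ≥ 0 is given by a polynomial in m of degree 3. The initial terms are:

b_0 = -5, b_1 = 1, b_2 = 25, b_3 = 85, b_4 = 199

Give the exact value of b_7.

1045

1st diffs: 6, 24, 60, 114.
2nd diffs: 18, 36, 54.
3rd diffs: 18, 18 (constant).
So b_m = 3m^3 + 3m - 5.
Evaluating at m = 7 gives b_7 = 1045.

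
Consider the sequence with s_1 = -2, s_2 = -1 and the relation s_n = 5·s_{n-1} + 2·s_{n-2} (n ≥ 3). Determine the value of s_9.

-210717

Applying the relation repeatedly:
s_3 = -9; s_4 = -47; s_5 = -253; s_6 = -1359; s_7 = -7301; s_8 = -39223; s_9 = -210717.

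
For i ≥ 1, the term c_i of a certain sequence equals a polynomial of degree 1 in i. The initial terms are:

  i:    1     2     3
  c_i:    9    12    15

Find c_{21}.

69

1st diffs: 3, 3 (constant).
So c_i = 3i + 6.
Evaluating at i = 21 gives c_{21} = 69.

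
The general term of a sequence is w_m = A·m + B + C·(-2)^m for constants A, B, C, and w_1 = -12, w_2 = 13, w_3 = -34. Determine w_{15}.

-131062

The three given values yield: A + B - 2C = -12; 2A + B + 4C = 13; 3A + B - 8C = -34.
Subtracting the first from the second: A + 6C = 25.
Subtracting the second from the third: A - 12C = -47.
Solving: C = 4, A = 1, then B = -5.
Hence w_{15} = 1·15 + (-5) + 4·(-32768) = -131062.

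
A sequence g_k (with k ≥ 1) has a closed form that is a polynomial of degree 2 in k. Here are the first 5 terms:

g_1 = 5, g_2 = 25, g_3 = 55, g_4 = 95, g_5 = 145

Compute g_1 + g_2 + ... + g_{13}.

1st diffs: 20, 30, 40, 50.
2nd diffs: 10, 10, 10 (constant).
Newton forward-difference form: g_k = 5 + 20·C(k-1,1) + 10·C(k-1,2).
Continuing: …, 205, 275, 355, 445, …, g_{13} = 905.
Summing k = 1..13 (13 terms) gives 4485.

4485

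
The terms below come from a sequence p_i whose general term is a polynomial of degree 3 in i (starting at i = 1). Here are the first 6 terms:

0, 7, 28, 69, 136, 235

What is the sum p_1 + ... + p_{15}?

1st diffs: 7, 21, 41, 67, 99.
2nd diffs: 14, 20, 26, 32.
3rd diffs: 6, 6, 6 (constant).
So p_i = i^3 + i^2 - 3i + 1.
Continuing: …, 372, 553, 784, 1071, …, p_{15} = 3556.
Summing i = 1..15 (15 terms) gives 15295.

15295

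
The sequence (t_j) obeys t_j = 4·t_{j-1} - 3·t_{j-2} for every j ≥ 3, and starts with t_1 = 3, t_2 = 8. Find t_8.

t_3 = 23; t_4 = 68; t_5 = 203; t_6 = 608; t_7 = 1823; t_8 = 5468.
(Characteristic roots are 3 and 1.)

5468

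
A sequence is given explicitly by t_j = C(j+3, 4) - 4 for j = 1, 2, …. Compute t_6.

122

C(9, 4) = 126, so t_6 = 122.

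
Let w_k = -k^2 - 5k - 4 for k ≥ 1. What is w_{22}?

-598

w_{22} = -1·22^2 - 5·22 - 4 = -598.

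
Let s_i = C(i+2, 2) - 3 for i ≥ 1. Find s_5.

C(7, 2) = 21, so s_5 = 18.

18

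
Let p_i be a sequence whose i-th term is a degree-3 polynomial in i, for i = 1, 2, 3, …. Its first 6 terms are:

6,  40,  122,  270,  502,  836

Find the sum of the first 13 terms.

29328

1st diffs: 34, 82, 148, 232, 334.
2nd diffs: 48, 66, 84, 102.
3rd diffs: 18, 18, 18 (constant).
Newton forward-difference form: p_i = 6 + 34·C(i-1,1) + 48·C(i-1,2) + 18·C(i-1,3).
Continuing: …, 1290, 1882, 2630, 3552, …, p_{13} = 7542.
Summing i = 1..13 (13 terms) gives 29328.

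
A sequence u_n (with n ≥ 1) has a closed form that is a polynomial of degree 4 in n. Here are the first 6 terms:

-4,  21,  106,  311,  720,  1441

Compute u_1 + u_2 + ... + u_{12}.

1st diffs: 25, 85, 205, 409, 721.
2nd diffs: 60, 120, 204, 312.
3rd diffs: 60, 84, 108.
4th diffs: 24, 24 (constant).
Newton forward-difference form: u_n = -4 + 25·C(n-1,1) + 60·C(n-1,2) + 60·C(n-1,3) + 24·C(n-1,4).
Continuing: …, 2606, 4371, 6916, 10445, …, u_{12} = 21391.
Summing n = 1..12 (12 terms) gives 63510.

63510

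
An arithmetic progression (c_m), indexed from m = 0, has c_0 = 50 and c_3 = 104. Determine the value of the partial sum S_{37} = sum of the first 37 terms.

13838

Common difference d = (104 - 50) / (3 - 0) = 18.
c_m = 50 + (m - 0)·18.
c_{36} = 698; S = 37·(50 + 698)/2 = 13838.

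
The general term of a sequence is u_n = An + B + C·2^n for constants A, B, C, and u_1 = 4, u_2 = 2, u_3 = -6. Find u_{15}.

-98238

Plug in n = 1, 2, 3: A + B + 2C = 4; 2A + B + 4C = 2; 3A + B + 8C = -6.
Subtracting the first from the second: A + 2C = -2.
Subtracting the second from the third: A + 4C = -8.
Solving: C = -3, A = 4, then B = 6.
So u_n = 4·n + 6 + (-3)·2^n; at n=15 this is -98238.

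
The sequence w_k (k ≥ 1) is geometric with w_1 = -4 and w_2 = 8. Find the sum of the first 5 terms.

Common ratio r = -2.
w_k = (-4)·(-2)^(k-1).
S = (-4)·((-2)^5 - 1)/(-2 - 1) = (-4)·(-32 - 1)/(-3) = -44.

-44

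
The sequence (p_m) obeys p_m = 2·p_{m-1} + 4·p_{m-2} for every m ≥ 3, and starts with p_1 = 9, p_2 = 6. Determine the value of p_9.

46080

Step forward from the initial values:
p_3 = 48; p_4 = 120; p_5 = 432; p_6 = 1344; p_7 = 4416; p_8 = 14208; p_9 = 46080.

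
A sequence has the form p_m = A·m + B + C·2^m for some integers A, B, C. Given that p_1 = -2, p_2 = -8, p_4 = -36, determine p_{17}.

At m = 1, 2, 4: A + B + 2C = -2; 2A + B + 4C = -8; 4A + B + 16C = -36.
Subtracting the first from the second: A + 2C = -6.
Subtracting the second from the third: 2A + 12C = -28.
Solving: C = -2, A = -2, then B = 4.
So p_m = -2·m + 4 + (-2)·2^m; at m=17 this is -262174.

-262174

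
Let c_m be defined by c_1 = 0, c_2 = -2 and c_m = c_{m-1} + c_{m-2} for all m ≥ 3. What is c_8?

c_3 = -2  c_4 = -4  c_5 = -6  c_6 = -10  c_7 = -16  c_8 = -26.

-26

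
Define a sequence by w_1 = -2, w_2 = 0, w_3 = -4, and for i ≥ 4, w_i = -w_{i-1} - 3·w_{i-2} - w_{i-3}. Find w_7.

Compute successive terms:
w_4 = 6, w_5 = 6, w_6 = -20, w_7 = -4.

-4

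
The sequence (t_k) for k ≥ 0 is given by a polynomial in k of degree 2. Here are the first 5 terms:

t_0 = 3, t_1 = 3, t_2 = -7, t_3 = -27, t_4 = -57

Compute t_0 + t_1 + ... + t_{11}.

-2164

1st diffs: 0, -10, -20, -30.
2nd diffs: -10, -10, -10 (constant).
So t_k = -5k^2 + 5k + 3.
Continuing: …, -97, -147, -207, -277, …, t_{11} = -547.
Summing k = 0..11 (12 terms) gives -2164.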